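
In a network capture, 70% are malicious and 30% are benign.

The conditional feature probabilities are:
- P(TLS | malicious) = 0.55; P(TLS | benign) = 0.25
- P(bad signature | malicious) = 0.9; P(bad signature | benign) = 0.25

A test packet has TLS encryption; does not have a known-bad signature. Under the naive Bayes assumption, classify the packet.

benign

malicious: 0.7 × 0.55 × (1−0.9) = 0.0385
benign: 0.3 × 0.25 × (1−0.25) = 0.05625
Highest score → benign.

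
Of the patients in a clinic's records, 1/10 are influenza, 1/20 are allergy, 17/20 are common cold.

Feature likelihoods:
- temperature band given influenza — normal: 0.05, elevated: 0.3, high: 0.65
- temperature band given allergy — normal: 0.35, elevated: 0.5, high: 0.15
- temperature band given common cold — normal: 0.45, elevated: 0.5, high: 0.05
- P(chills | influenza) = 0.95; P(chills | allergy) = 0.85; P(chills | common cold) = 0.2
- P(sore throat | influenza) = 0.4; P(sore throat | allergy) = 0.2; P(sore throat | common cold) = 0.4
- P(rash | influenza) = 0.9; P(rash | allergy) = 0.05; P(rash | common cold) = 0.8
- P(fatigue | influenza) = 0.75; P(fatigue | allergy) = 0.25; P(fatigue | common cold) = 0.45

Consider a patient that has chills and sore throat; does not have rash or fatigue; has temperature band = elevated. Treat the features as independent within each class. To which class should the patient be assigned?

common cold

influenza: 0.1 × 0.3 × 0.95 × 0.4 × (1−0.9) × (1−0.75) = 0.000285
allergy: 0.05 × 0.5 × 0.85 × 0.2 × (1−0.05) × (1−0.25) = 0.003028125
common cold: 0.85 × 0.5 × 0.2 × 0.4 × (1−0.8) × (1−0.45) = 0.00374
Highest score → common cold.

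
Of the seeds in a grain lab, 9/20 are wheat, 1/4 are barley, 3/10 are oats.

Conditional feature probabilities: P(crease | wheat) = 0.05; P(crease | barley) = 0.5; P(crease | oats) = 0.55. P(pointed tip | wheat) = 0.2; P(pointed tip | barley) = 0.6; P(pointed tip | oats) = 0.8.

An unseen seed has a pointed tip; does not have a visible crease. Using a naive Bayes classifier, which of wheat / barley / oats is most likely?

wheat: 0.45 × (1−0.05) × 0.2 = 0.0855
barley: 0.25 × (1−0.5) × 0.6 = 0.075
oats: 0.3 × (1−0.55) × 0.8 = 0.108
Highest score → oats.

oats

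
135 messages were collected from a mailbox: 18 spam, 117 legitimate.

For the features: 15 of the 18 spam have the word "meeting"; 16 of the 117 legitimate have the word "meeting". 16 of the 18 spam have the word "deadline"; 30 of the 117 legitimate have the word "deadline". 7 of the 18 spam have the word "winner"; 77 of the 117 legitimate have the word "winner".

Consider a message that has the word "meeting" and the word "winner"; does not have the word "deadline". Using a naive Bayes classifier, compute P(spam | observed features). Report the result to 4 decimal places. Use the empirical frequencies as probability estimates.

0.0764

spam: (18/135) × (15/18) × (2/18) × (7/18) ≈ 0.0048011
legitimate: (117/135) × (16/117) × (87/117) × (77/117) ≈ 0.0579995
P(spam | x) = 0.0048011 / 0.0628006 ≈ 0.0764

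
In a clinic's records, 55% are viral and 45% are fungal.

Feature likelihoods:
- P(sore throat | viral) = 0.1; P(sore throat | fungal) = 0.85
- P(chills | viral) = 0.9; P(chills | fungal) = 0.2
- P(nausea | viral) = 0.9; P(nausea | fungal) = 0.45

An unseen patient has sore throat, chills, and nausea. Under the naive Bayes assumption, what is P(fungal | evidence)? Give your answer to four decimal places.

viral: 0.55 × 0.1 × 0.9 × 0.9 = 0.04455
fungal: 0.45 × 0.85 × 0.2 × 0.45 = 0.034425
P(fungal | x) = 0.034425 / 0.078975 ≈ 0.4359

0.4359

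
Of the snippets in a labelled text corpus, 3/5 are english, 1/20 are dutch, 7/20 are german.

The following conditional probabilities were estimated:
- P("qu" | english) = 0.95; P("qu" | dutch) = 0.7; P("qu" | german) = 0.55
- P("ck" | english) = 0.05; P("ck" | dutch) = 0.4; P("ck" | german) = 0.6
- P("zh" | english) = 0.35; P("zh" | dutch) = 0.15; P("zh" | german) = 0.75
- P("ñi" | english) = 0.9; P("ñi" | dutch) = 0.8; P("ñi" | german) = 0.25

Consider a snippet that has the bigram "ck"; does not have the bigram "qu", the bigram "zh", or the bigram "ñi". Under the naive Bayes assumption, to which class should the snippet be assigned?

english: 0.6 × (1−0.95) × 0.05 × (1−0.35) × (1−0.9) = 0.0000975
dutch: 0.05 × (1−0.7) × 0.4 × (1−0.15) × (1−0.8) = 0.00102
german: 0.35 × (1−0.55) × 0.6 × (1−0.75) × (1−0.25) = 0.01771875
Highest score → german.

german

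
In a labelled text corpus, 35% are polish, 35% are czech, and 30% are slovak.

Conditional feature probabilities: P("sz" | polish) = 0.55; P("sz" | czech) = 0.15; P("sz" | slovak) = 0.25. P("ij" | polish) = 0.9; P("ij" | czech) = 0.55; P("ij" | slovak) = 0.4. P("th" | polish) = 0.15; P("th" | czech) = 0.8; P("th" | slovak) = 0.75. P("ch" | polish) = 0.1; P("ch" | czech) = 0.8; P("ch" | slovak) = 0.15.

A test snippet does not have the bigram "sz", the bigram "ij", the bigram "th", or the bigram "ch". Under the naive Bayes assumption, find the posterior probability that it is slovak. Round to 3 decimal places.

0.622

polish: 0.35 × (1−0.55) × (1−0.9) × (1−0.15) × (1−0.1) = 0.01204875
czech: 0.35 × (1−0.15) × (1−0.55) × (1−0.8) × (1−0.8) = 0.005355
slovak: 0.3 × (1−0.25) × (1−0.4) × (1−0.75) × (1−0.15) = 0.0286875
P(slovak | x) = 0.0286875 / 0.04609125 ≈ 0.622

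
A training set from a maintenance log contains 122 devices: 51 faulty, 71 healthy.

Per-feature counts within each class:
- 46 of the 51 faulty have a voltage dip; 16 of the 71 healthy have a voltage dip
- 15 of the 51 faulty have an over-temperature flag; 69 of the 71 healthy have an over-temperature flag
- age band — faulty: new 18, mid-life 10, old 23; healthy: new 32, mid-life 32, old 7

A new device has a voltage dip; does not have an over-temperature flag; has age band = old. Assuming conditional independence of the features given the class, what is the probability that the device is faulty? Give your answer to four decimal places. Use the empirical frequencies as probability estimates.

faulty: (51/122) × (46/51) × (36/51) × (23/51) ≈ 0.120029
healthy: (71/122) × (16/71) × (2/71) × (7/71) ≈ 0.000364226
P(faulty | x) = 0.120029 / 0.120393226 ≈ 0.9970

0.9970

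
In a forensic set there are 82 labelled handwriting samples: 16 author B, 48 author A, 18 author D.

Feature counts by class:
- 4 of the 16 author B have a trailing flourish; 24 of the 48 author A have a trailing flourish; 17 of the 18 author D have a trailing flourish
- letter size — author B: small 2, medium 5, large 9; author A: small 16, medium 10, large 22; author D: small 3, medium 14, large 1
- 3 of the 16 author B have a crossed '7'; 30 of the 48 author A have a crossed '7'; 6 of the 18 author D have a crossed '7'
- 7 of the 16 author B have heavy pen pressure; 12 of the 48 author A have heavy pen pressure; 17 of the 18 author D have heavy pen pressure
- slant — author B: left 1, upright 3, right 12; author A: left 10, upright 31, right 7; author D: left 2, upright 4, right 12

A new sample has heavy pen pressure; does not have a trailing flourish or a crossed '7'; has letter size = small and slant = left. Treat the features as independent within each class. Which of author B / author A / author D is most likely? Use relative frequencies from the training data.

author B: (16/82) × (12/16) × (2/16) × (13/16) × (7/16) × (1/16) ≈ 0.000406405
author A: (48/82) × (24/48) × (16/48) × (18/48) × (12/48) × (10/48) ≈ 0.00190549
author D: (18/82) × (1/18) × (3/18) × (12/18) × (17/18) × (2/18) ≈ 0.000142193
Highest score → author A.

author A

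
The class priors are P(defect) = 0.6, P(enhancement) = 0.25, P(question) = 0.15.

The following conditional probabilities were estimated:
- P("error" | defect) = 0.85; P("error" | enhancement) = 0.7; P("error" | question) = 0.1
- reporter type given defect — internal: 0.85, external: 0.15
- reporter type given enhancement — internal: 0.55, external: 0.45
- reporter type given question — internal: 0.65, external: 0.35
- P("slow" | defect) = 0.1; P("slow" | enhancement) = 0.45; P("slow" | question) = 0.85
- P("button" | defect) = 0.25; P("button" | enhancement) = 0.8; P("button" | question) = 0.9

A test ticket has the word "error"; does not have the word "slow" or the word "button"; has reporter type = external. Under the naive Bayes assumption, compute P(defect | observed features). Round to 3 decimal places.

defect: 0.6 × 0.85 × 0.15 × (1−0.1) × (1−0.25) = 0.0516375
enhancement: 0.25 × 0.7 × 0.45 × (1−0.45) × (1−0.8) = 0.0086625
question: 0.15 × 0.1 × 0.35 × (1−0.85) × (1−0.9) = 0.00007875
P(defect | x) = 0.0516375 / 0.06037875 ≈ 0.855

0.855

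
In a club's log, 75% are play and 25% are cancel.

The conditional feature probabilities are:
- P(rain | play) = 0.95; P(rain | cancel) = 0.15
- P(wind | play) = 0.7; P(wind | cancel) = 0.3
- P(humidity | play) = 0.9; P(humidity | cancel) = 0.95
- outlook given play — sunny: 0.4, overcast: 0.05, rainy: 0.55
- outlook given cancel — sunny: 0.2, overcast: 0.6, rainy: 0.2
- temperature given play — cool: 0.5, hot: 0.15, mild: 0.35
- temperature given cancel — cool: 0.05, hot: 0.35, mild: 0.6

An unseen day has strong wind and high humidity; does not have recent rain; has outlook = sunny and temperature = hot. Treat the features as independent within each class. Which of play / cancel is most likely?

cancel

play: 0.75 × (1−0.95) × 0.7 × 0.9 × 0.4 × 0.15 = 0.0014175
cancel: 0.25 × (1−0.15) × 0.3 × 0.95 × 0.2 × 0.35 = 0.004239375
Highest score → cancel.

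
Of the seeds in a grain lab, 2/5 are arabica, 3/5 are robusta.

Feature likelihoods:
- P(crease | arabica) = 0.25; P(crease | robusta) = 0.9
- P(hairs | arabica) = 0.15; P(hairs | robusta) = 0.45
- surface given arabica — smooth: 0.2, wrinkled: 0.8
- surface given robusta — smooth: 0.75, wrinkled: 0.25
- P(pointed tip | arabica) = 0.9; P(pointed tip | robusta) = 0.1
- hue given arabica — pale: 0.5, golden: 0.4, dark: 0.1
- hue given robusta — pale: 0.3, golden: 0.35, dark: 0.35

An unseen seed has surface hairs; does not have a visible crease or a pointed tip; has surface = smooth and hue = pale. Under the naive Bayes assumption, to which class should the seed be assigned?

arabica: 0.4 × (1−0.25) × 0.15 × 0.2 × (1−0.9) × 0.5 = 0.00045
robusta: 0.6 × (1−0.9) × 0.45 × 0.75 × (1−0.1) × 0.3 = 0.0054675
Highest score → robusta.

robusta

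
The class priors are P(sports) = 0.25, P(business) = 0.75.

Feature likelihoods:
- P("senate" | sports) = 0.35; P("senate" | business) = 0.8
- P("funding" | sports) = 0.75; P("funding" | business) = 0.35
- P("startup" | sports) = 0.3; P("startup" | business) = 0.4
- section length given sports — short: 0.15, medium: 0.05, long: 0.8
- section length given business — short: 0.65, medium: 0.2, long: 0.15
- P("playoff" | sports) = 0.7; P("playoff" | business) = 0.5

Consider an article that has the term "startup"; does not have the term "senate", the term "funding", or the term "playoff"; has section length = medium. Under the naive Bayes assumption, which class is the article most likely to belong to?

business

sports: 0.25 × (1−0.35) × (1−0.75) × 0.3 × 0.05 × (1−0.7) = 0.0001828125
business: 0.75 × (1−0.8) × (1−0.35) × 0.4 × 0.2 × (1−0.5) = 0.0039
Highest score → business.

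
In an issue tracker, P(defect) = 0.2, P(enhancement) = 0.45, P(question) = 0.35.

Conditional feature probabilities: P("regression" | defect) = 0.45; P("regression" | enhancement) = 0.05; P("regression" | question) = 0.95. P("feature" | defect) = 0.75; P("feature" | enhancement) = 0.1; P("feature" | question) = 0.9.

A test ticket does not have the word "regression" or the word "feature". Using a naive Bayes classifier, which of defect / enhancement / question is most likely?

defect: 0.2 × (1−0.45) × (1−0.75) = 0.0275
enhancement: 0.45 × (1−0.05) × (1−0.1) = 0.38475
question: 0.35 × (1−0.95) × (1−0.9) = 0.00175
Highest score → enhancement.

enhancement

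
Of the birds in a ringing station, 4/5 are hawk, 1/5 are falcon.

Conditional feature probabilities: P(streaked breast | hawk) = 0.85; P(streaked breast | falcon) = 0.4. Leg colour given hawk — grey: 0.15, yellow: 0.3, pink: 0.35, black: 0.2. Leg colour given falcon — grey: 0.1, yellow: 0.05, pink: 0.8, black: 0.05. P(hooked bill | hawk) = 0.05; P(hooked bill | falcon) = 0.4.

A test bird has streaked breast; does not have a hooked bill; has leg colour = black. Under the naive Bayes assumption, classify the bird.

hawk: 0.8 × 0.85 × 0.2 × (1−0.05) = 0.1292
falcon: 0.2 × 0.4 × 0.05 × (1−0.4) = 0.0024
Highest score → hawk.

hawk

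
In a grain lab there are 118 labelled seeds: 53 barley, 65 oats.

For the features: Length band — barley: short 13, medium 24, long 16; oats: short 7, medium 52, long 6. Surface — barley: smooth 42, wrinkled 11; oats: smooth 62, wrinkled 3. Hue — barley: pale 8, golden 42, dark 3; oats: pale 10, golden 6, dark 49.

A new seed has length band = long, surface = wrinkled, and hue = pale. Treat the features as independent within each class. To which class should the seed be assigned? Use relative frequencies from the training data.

barley

barley: (53/118) × (16/53) × (11/53) × (8/53) ≈ 0.00424785
oats: (65/118) × (6/65) × (3/65) × (10/65) ≈ 0.000361047
Highest score → barley.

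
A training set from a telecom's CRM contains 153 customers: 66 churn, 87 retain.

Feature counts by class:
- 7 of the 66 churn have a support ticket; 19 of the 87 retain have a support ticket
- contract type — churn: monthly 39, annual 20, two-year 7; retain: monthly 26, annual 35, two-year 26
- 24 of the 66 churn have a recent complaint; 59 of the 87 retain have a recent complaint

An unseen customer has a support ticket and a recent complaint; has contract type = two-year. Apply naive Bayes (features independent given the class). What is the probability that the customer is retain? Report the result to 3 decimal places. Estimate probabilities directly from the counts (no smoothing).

churn: (66/153) × (7/66) × (7/66) × (24/66) ≈ 0.00176453
retain: (87/153) × (19/87) × (26/87) × (59/87) ≈ 0.025168
P(retain | x) = 0.025168 / 0.02693253 ≈ 0.934

0.934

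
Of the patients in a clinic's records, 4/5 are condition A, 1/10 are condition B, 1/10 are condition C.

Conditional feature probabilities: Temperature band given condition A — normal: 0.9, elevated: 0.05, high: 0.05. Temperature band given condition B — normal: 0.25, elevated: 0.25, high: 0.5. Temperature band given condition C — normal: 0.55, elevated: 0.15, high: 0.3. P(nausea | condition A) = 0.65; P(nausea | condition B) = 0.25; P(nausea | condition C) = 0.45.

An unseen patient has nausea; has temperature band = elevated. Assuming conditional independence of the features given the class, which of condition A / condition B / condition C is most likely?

condition A: 0.8 × 0.05 × 0.65 = 0.026
condition B: 0.1 × 0.25 × 0.25 = 0.00625
condition C: 0.1 × 0.15 × 0.45 = 0.00675
Highest score → condition A.

condition A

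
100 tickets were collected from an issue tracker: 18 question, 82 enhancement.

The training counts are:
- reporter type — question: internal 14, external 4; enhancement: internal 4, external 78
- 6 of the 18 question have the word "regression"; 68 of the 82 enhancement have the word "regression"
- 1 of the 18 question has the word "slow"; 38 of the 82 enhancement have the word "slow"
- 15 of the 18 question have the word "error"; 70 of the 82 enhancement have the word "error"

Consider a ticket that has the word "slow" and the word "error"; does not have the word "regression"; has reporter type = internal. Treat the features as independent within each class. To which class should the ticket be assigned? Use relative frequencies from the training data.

question: (18/100) × (14/18) × (12/18) × (1/18) × (15/18) ≈ 0.00432099
enhancement: (82/100) × (4/82) × (14/82) × (38/82) × (70/82) ≈ 0.00270164
Highest score → question.

question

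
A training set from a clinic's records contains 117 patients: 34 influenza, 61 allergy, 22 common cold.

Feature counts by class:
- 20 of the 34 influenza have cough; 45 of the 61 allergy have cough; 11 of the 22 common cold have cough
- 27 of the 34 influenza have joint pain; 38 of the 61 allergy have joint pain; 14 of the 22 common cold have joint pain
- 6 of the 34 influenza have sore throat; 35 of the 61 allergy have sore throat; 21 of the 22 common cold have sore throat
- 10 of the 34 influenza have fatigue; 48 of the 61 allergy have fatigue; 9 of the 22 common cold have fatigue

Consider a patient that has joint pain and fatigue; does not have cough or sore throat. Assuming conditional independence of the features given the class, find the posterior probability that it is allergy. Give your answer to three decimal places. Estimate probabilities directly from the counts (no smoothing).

influenza: (34/117) × (14/34) × (27/34) × (28/34) × (10/34) ≈ 0.0230159
allergy: (61/117) × (16/61) × (38/61) × (26/61) × (48/61) ≈ 0.0285721
common cold: (22/117) × (11/22) × (14/22) × (1/22) × (9/22) ≈ 0.00111252
P(allergy | x) = 0.0285721 / 0.05270052 ≈ 0.542

0.542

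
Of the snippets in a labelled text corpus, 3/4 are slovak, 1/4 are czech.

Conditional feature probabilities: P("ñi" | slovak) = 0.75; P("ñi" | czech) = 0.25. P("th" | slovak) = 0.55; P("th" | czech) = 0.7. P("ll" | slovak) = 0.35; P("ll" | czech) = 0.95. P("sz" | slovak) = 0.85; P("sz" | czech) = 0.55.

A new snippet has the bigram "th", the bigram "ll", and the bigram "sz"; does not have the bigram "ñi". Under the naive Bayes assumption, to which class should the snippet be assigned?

czech

slovak: 0.75 × (1−0.75) × 0.55 × 0.35 × 0.85 = 0.0306796875
czech: 0.25 × (1−0.25) × 0.7 × 0.95 × 0.55 = 0.068578125
Highest score → czech.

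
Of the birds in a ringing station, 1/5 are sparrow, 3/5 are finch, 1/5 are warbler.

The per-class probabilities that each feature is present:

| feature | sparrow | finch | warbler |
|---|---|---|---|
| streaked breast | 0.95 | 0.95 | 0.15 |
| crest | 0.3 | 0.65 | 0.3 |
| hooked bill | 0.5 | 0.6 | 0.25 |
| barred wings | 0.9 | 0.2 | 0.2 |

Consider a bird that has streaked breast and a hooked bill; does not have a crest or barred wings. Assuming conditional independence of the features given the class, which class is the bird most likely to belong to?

finch

sparrow: 0.2 × 0.95 × (1−0.3) × 0.5 × (1−0.9) = 0.00665
finch: 0.6 × 0.95 × (1−0.65) × 0.6 × (1−0.2) = 0.09576
warbler: 0.2 × 0.15 × (1−0.3) × 0.25 × (1−0.2) = 0.0042
Highest score → finch.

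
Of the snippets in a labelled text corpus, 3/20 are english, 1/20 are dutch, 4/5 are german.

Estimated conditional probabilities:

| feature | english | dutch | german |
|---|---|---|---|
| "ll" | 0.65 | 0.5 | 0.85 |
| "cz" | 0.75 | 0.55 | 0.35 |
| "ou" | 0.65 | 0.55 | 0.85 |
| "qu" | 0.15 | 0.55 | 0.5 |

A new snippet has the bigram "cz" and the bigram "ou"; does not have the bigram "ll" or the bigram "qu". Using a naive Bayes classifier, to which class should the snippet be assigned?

english: 0.15 × (1−0.65) × 0.75 × 0.65 × (1−0.15) = 0.0217546875
dutch: 0.05 × (1−0.5) × 0.55 × 0.55 × (1−0.55) = 0.003403125
german: 0.8 × (1−0.85) × 0.35 × 0.85 × (1−0.5) = 0.01785
Highest score → english.

english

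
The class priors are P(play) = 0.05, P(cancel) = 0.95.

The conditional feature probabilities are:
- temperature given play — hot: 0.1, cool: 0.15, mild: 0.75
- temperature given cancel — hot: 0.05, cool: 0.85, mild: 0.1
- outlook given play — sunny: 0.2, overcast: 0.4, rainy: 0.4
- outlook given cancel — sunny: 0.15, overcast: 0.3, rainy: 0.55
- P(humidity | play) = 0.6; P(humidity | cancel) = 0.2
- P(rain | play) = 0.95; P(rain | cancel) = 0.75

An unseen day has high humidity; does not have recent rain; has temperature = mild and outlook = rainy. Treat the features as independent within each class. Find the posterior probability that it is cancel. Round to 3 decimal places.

play: 0.05 × 0.75 × 0.4 × 0.6 × (1−0.95) = 0.00045
cancel: 0.95 × 0.1 × 0.55 × 0.2 × (1−0.75) = 0.0026125
P(cancel | x) = 0.0026125 / 0.0030625 ≈ 0.853

0.853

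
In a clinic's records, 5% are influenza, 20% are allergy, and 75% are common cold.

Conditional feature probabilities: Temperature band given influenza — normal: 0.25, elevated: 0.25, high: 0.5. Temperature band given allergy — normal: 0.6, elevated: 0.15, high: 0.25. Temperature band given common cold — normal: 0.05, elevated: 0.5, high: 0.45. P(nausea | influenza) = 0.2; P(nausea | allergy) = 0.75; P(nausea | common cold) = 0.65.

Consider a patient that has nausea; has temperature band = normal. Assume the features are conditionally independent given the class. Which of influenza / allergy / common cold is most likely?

influenza: 0.05 × 0.25 × 0.2 = 0.0025
allergy: 0.2 × 0.6 × 0.75 = 0.09
common cold: 0.75 × 0.05 × 0.65 = 0.024375
Highest score → allergy.

allergy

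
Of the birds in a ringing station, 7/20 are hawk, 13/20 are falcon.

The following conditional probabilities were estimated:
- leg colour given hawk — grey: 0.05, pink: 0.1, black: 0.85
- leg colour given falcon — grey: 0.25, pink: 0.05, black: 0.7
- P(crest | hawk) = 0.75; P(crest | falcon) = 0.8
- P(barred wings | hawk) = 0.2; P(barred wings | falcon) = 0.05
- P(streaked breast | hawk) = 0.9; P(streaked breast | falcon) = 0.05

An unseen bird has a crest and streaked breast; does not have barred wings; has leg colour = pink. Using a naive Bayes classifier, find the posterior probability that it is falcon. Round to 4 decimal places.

0.0613

hawk: 0.35 × 0.1 × 0.75 × (1−0.2) × 0.9 = 0.0189
falcon: 0.65 × 0.05 × 0.8 × (1−0.05) × 0.05 = 0.001235
P(falcon | x) = 0.001235 / 0.020135 ≈ 0.0613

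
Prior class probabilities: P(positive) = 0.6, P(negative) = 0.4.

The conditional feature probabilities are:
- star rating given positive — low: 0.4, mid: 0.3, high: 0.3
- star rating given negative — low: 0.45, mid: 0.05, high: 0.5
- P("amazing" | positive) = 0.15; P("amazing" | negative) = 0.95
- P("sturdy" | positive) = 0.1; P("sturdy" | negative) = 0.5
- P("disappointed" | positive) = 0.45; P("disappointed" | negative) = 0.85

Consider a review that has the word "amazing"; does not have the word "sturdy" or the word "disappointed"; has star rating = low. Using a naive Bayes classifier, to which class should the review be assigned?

positive

positive: 0.6 × 0.4 × 0.15 × (1−0.1) × (1−0.45) = 0.01782
negative: 0.4 × 0.45 × 0.95 × (1−0.5) × (1−0.85) = 0.012825
Highest score → positive.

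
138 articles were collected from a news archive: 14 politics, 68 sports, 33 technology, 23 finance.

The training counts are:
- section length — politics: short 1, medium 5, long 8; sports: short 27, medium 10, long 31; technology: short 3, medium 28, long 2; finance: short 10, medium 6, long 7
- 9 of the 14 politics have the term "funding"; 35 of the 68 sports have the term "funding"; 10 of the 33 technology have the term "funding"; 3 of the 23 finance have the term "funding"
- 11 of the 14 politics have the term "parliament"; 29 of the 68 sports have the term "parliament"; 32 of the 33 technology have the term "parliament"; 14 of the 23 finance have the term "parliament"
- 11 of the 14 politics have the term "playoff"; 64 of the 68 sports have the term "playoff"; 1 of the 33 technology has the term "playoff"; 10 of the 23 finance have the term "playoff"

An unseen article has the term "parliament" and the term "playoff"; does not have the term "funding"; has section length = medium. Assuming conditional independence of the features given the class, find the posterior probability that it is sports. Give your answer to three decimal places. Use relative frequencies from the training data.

politics: (14/138) × (5/14) × (5/14) × (11/14) × (11/14) ≈ 0.00798844
sports: (68/138) × (10/68) × (33/68) × (29/68) × (64/68) ≈ 0.0141152
technology: (33/138) × (28/33) × (23/33) × (32/33) × (1/33) ≈ 0.00415542
finance: (23/138) × (6/23) × (20/23) × (14/23) × (10/23) ≈ 0.0100057
P(sports | x) = 0.0141152 / 0.03626476 ≈ 0.389

0.389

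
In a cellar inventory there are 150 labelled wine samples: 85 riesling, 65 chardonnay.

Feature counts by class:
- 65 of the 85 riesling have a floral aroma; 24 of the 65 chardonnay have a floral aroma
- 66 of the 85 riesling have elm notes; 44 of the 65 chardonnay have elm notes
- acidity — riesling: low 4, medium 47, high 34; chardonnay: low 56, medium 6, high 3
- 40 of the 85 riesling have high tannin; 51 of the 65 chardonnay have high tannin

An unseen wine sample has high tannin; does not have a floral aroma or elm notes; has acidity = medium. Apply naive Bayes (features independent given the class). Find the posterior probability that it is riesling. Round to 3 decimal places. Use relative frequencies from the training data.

0.548

riesling: (85/150) × (20/85) × (19/85) × (47/85) × (40/85) ≈ 0.00775521
chardonnay: (65/150) × (41/65) × (21/65) × (6/65) × (51/65) ≈ 0.00639578
P(riesling | x) = 0.00775521 / 0.01415099 ≈ 0.548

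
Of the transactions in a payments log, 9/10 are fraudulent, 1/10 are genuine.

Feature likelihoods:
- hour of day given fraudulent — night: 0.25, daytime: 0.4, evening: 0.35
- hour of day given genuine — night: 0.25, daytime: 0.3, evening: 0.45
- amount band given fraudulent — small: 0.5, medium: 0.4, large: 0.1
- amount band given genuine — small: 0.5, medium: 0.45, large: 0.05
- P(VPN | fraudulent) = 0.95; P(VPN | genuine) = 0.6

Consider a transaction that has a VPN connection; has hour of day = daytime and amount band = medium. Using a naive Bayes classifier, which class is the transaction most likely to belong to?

fraudulent

fraudulent: 0.9 × 0.4 × 0.4 × 0.95 = 0.1368
genuine: 0.1 × 0.3 × 0.45 × 0.6 = 0.0081
Highest score → fraudulent.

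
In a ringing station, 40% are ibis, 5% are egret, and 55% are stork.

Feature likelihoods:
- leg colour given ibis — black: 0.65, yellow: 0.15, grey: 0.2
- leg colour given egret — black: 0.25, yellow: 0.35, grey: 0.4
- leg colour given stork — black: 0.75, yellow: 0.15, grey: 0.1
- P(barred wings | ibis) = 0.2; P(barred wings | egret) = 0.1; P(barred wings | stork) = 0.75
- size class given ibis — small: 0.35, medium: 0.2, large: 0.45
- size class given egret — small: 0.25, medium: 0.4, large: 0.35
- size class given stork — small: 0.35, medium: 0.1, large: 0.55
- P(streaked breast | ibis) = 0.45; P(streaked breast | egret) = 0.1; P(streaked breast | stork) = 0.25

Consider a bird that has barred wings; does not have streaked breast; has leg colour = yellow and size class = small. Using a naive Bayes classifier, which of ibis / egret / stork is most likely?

ibis: 0.4 × 0.15 × 0.2 × 0.35 × (1−0.45) = 0.00231
egret: 0.05 × 0.35 × 0.1 × 0.25 × (1−0.1) = 0.00039375
stork: 0.55 × 0.15 × 0.75 × 0.35 × (1−0.25) = 0.0162421875
Highest score → stork.

stork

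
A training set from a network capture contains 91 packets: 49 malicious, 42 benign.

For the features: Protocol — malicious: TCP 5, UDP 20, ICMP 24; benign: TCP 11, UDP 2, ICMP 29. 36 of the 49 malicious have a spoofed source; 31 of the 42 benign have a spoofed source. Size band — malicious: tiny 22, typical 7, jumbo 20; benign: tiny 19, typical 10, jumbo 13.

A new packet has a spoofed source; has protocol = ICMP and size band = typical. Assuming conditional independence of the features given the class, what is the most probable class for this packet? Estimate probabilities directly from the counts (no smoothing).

malicious: (49/91) × (24/49) × (36/49) × (7/49) ≈ 0.0276808
benign: (42/91) × (29/42) × (31/42) × (10/42) ≈ 0.0560041
Highest score → benign.

benign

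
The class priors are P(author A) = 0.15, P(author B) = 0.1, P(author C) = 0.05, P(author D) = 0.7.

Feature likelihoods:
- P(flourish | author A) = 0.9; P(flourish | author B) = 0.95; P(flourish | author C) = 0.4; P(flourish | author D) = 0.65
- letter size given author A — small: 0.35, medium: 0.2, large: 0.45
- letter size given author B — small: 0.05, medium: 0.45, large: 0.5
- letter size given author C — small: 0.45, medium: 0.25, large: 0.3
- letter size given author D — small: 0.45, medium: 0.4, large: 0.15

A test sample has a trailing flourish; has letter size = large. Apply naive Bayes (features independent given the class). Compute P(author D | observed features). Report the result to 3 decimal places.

author A: 0.15 × 0.9 × 0.45 = 0.06075
author B: 0.1 × 0.95 × 0.5 = 0.0475
author C: 0.05 × 0.4 × 0.3 = 0.006
author D: 0.7 × 0.65 × 0.15 = 0.06825
P(author D | x) = 0.06825 / 0.1825 ≈ 0.374

0.374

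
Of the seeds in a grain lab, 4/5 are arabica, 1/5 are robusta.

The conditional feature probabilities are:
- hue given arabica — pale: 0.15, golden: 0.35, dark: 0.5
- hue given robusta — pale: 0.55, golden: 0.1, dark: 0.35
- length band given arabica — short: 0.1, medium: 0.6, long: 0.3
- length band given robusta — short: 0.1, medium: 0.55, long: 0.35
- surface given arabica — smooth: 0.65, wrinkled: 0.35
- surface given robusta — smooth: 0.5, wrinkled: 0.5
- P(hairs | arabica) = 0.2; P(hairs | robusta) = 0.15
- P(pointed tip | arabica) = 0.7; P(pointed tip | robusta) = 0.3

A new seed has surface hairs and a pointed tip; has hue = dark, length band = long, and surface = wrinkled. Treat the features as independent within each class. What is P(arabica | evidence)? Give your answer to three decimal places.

0.914

arabica: 0.8 × 0.5 × 0.3 × 0.35 × 0.2 × 0.7 = 0.00588
robusta: 0.2 × 0.35 × 0.35 × 0.5 × 0.15 × 0.3 = 0.00055125
P(arabica | x) = 0.00588 / 0.00643125 ≈ 0.914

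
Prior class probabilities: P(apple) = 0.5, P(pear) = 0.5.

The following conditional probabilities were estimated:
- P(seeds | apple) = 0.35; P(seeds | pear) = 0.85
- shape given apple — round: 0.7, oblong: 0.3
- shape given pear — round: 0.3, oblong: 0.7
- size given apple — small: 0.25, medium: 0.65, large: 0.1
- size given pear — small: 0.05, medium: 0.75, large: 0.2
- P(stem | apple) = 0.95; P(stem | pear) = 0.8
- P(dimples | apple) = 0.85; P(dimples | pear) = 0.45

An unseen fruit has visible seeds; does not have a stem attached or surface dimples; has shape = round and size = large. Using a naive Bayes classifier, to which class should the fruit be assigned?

apple: 0.5 × 0.35 × 0.7 × 0.1 × (1−0.95) × (1−0.85) = 0.000091875
pear: 0.5 × 0.85 × 0.3 × 0.2 × (1−0.8) × (1−0.45) = 0.002805
Highest score → pear.

pear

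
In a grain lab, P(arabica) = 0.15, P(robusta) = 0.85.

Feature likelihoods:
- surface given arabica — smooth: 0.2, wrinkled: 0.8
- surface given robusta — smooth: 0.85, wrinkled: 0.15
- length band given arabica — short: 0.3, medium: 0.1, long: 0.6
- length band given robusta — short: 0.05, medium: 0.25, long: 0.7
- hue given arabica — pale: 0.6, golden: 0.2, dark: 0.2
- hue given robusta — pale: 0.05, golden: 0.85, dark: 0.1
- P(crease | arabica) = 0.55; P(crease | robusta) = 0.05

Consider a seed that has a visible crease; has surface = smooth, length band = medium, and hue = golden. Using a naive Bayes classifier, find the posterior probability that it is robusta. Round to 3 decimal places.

arabica: 0.15 × 0.2 × 0.1 × 0.2 × 0.55 = 0.00033
robusta: 0.85 × 0.85 × 0.25 × 0.85 × 0.05 = 0.0076765625
P(robusta | x) = 0.0076765625 / 0.0080065625 ≈ 0.959

0.959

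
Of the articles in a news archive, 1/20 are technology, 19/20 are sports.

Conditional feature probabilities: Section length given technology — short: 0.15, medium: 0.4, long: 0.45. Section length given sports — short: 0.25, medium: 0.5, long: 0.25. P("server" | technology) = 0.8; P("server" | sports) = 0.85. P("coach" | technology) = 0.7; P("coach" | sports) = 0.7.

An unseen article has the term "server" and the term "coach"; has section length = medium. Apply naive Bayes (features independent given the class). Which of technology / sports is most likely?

technology: 0.05 × 0.4 × 0.8 × 0.7 = 0.0112
sports: 0.95 × 0.5 × 0.85 × 0.7 = 0.282625
Highest score → sports.

sports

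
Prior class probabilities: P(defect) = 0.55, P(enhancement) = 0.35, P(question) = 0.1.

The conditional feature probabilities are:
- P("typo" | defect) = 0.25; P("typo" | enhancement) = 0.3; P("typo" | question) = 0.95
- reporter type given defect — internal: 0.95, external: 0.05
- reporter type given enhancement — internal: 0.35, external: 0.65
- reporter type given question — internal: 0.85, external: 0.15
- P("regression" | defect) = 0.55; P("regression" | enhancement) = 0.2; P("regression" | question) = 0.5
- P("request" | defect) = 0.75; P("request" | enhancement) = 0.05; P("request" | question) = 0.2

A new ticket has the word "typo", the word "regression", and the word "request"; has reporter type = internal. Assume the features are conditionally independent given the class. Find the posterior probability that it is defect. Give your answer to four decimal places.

defect: 0.55 × 0.25 × 0.95 × 0.55 × 0.75 = 0.0538828125
enhancement: 0.35 × 0.3 × 0.35 × 0.2 × 0.05 = 0.0003675
question: 0.1 × 0.95 × 0.85 × 0.5 × 0.2 = 0.008075
P(defect | x) = 0.0538828125 / 0.0623253125 ≈ 0.8645

0.8645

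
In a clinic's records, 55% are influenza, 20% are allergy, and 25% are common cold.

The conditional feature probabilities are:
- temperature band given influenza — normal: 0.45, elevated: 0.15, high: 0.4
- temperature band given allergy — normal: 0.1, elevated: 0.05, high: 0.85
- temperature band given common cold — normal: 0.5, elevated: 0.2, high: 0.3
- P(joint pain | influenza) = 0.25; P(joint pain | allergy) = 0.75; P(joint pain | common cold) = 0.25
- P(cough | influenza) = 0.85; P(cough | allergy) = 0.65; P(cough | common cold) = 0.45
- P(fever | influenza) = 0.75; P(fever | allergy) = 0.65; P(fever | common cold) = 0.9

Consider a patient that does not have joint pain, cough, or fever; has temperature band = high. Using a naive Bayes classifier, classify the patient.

influenza

influenza: 0.55 × 0.4 × (1−0.25) × (1−0.85) × (1−0.75) = 0.0061875
allergy: 0.2 × 0.85 × (1−0.75) × (1−0.65) × (1−0.65) = 0.00520625
common cold: 0.25 × 0.3 × (1−0.25) × (1−0.45) × (1−0.9) = 0.00309375
Highest score → influenza.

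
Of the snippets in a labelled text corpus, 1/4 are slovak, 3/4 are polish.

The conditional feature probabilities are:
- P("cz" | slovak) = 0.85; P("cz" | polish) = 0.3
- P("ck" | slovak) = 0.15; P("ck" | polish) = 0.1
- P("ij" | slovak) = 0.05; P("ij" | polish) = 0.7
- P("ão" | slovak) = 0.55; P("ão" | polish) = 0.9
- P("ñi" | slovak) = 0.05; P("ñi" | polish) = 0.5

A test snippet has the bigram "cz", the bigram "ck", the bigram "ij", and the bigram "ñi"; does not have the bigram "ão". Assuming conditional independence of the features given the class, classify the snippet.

slovak: 0.25 × 0.85 × 0.15 × 0.05 × (1−0.55) × 0.05 = 0.000035859375
polish: 0.75 × 0.3 × 0.1 × 0.7 × (1−0.9) × 0.5 = 0.0007875
Highest score → polish.

polish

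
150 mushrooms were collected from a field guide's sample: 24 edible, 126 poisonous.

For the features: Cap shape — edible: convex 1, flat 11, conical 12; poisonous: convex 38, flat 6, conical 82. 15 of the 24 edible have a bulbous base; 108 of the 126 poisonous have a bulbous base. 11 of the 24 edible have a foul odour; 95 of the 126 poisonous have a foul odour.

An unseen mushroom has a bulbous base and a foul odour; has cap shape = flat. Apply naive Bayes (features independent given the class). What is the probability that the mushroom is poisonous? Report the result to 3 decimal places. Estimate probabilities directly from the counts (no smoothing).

edible: (24/150) × (11/24) × (15/24) × (11/24) ≈ 0.0210069
poisonous: (126/150) × (6/126) × (108/126) × (95/126) ≈ 0.0258503
P(poisonous | x) = 0.0258503 / 0.0468572 ≈ 0.552

0.552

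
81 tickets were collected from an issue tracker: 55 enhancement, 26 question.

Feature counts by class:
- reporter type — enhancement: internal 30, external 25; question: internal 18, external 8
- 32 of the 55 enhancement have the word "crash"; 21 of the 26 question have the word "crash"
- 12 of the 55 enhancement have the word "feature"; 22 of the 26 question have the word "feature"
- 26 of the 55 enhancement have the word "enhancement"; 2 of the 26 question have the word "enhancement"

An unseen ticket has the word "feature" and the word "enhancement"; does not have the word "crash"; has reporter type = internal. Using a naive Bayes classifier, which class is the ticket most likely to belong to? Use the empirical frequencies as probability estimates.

enhancement

enhancement: (55/81) × (30/55) × (23/55) × (12/55) × (26/55) ≈ 0.0159746
question: (26/81) × (18/26) × (5/26) × (22/26) × (2/26) ≈ 0.00278157
Highest score → enhancement.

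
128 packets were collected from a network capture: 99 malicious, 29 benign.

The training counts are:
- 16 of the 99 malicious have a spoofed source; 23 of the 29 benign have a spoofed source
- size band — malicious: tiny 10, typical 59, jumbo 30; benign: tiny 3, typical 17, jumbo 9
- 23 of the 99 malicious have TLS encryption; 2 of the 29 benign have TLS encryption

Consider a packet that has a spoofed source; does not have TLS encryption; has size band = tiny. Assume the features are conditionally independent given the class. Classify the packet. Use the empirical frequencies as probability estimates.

malicious: (99/128) × (16/99) × (10/99) × (76/99) ≈ 0.00969289
benign: (29/128) × (23/29) × (3/29) × (27/29) ≈ 0.0173064
Highest score → benign.

benign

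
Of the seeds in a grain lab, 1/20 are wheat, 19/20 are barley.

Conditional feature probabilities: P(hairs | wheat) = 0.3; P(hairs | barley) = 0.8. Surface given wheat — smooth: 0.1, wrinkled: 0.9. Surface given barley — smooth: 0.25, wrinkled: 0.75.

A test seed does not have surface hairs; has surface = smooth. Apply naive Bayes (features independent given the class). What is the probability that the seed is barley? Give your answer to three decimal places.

wheat: 0.05 × (1−0.3) × 0.1 = 0.0035
barley: 0.95 × (1−0.8) × 0.25 = 0.0475
P(barley | x) = 0.0475 / 0.051 ≈ 0.931

0.931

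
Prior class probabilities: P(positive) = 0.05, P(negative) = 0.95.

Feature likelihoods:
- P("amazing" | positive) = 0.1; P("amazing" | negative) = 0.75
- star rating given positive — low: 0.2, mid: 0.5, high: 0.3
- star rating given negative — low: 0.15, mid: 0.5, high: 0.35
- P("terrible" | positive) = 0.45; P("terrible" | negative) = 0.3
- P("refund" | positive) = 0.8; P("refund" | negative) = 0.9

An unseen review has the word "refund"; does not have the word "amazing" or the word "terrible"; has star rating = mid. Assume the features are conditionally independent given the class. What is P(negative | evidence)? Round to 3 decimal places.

positive: 0.05 × (1−0.1) × 0.5 × (1−0.45) × 0.8 = 0.0099
negative: 0.95 × (1−0.75) × 0.5 × (1−0.3) × 0.9 = 0.0748125
P(negative | x) = 0.0748125 / 0.0847125 ≈ 0.883

0.883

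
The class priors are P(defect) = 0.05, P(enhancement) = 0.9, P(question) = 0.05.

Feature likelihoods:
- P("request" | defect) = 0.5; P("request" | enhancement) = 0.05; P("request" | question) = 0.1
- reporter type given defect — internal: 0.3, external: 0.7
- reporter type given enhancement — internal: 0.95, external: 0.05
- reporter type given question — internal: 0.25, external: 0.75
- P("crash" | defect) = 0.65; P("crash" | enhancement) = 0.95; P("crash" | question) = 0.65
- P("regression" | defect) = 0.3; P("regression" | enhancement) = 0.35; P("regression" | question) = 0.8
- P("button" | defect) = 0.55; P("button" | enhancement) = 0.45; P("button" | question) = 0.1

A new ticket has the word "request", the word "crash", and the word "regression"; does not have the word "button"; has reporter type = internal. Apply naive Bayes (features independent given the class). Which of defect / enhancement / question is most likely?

defect: 0.05 × 0.5 × 0.3 × 0.65 × 0.3 × (1−0.55) = 0.000658125
enhancement: 0.9 × 0.05 × 0.95 × 0.95 × 0.35 × (1−0.45) = 0.00781790625
question: 0.05 × 0.1 × 0.25 × 0.65 × 0.8 × (1−0.1) = 0.000585
Highest score → enhancement.

enhancement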